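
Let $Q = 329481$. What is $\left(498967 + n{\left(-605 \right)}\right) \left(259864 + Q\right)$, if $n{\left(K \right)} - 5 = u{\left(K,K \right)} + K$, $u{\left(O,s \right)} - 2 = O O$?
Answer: $509426281930$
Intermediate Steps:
$u{\left(O,s \right)} = 2 + O^{2}$ ($u{\left(O,s \right)} = 2 + O O = 2 + O^{2}$)
$n{\left(K \right)} = 7 + K + K^{2}$ ($n{\left(K \right)} = 5 + \left(\left(2 + K^{2}\right) + K\right) = 5 + \left(2 + K + K^{2}\right) = 7 + K + K^{2}$)
$\left(498967 + n{\left(-605 \right)}\right) \left(259864 + Q\right) = \left(498967 + \left(7 - 605 + \left(-605\right)^{2}\right)\right) \left(259864 + 329481\right) = \left(498967 + \left(7 - 605 + 366025\right)\right) 589345 = \left(498967 + 365427\right) 589345 = 864394 \cdot 589345 = 509426281930$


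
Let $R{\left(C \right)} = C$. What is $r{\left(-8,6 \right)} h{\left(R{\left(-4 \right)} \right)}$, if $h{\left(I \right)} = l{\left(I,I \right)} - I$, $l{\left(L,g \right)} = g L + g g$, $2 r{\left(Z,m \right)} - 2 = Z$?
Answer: $-108$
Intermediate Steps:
$r{\left(Z,m \right)} = 1 + \frac{Z}{2}$
$l{\left(L,g \right)} = g^{2} + L g$ ($l{\left(L,g \right)} = L g + g^{2} = g^{2} + L g$)
$h{\left(I \right)} = - I + 2 I^{2}$ ($h{\left(I \right)} = I \left(I + I\right) - I = I 2 I - I = 2 I^{2} - I = - I + 2 I^{2}$)
$r{\left(-8,6 \right)} h{\left(R{\left(-4 \right)} \right)} = \left(1 + \frac{1}{2} \left(-8\right)\right) \left(- 4 \left(-1 + 2 \left(-4\right)\right)\right) = \left(1 - 4\right) \left(- 4 \left(-1 - 8\right)\right) = - 3 \left(\left(-4\right) \left(-9\right)\right) = \left(-3\right) 36 = -108$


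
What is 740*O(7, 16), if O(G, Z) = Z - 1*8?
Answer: 5920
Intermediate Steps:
O(G, Z) = -8 + Z (O(G, Z) = Z - 8 = -8 + Z)
740*O(7, 16) = 740*(-8 + 16) = 740*8 = 5920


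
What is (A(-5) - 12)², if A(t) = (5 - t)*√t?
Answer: -356 - 240*I*√5 ≈ -356.0 - 536.66*I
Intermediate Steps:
A(t) = √t*(5 - t)
(A(-5) - 12)² = (√(-5)*(5 - 1*(-5)) - 12)² = ((I*√5)*(5 + 5) - 12)² = ((I*√5)*10 - 12)² = (10*I*√5 - 12)² = (-12 + 10*I*√5)²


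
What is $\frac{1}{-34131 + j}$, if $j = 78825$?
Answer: $\frac{1}{44694} \approx 2.2374 \cdot 10^{-5}$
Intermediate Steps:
$\frac{1}{-34131 + j} = \frac{1}{-34131 + 78825} = \frac{1}{44694}$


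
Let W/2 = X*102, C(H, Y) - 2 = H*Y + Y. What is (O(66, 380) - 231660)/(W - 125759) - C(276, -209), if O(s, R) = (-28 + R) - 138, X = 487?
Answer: 1529190647/26411 ≈ 57900.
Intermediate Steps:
C(H, Y) = 2 + Y + H*Y (C(H, Y) = 2 + (H*Y + Y) = 2 + (Y + H*Y) = 2 + Y + H*Y)
W = 99348 (W = 2*(487*102) = 2*49674 = 99348)
O(s, R) = -166 + R
(O(66, 380) - 231660)/(W - 125759) - C(276, -209) = ((-166 + 380) - 231660)/(99348 - 125759) - (2 - 209 + 276*(-209)) = (214 - 231660)/(-26411) - (2 - 209 - 57684) = -231446*(-1/26411) - 1*(-57891) = 231446/26411 + 57891 = 1529190647/26411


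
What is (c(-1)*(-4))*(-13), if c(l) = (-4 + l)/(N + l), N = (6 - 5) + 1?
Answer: -260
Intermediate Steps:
N = 2 (N = 1 + 1 = 2)
c(l) = (-4 + l)/(2 + l)
(c(-1)*(-4))*(-13) = (((-4 - 1)/(2 - 1))*(-4))*(-13) = ((-5/1)*(-4))*(-13) = ((1*(-5))*(-4))*(-13) = -5*(-4)*(-13) = 20*(-13) = -260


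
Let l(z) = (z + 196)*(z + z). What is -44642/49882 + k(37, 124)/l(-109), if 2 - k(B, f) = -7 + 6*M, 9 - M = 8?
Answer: -141138303/157677002 ≈ -0.89511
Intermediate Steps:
M = 1 (M = 9 - 1*8 = 9 - 8 = 1)
l(z) = 2*z*(196 + z) (l(z) = (196 + z)*(2*z) = 2*z*(196 + z))
k(B, f) = 3 (k(B, f) = 2 - (-7 + 6*1) = 2 - (-7 + 6) = 2 - 1*(-1) = 2 + 1 = 3)
-44642/49882 + k(37, 124)/l(-109) = -44642/49882 + 3/((2*(-109)*(196 - 109))) = -44642*1/49882 + 3/((2*(-109)*87)) = -22321/24941 + 3/(-18966) = -22321/24941 + 3*(-1/18966) = -22321/24941 - 1/6322 = -141138303/157677002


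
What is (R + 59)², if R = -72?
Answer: 169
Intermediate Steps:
(R + 59)² = (-72 + 59)² = (-13)² = 169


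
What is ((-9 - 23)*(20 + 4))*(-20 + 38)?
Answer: -13824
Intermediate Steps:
((-9 - 23)*(20 + 4))*(-20 + 38) = -32*24*18 = -768*18 = -13824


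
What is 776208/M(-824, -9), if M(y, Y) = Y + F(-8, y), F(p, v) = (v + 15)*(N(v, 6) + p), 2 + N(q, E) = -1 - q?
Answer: -129368/109621 ≈ -1.1801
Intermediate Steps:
N(q, E) = -3 - q (N(q, E) = -2 + (-1 - q) = -3 - q)
F(p, v) = (15 + v)*(-3 + p - v) (F(p, v) = (v + 15)*((-3 - v) + p) = (15 + v)*(-3 + p - v))
M(y, Y) = -165 + Y - y**2 - 26*y (M(y, Y) = Y + (-45 - y**2 - 18*y + 15*(-8) - 8*y) = Y + (-45 - y**2 - 18*y - 120 - 8*y) = Y + (-165 - y**2 - 26*y) = -165 + Y - y**2 - 26*y)
776208/M(-824, -9) = 776208/(-165 - 9 - 1*(-824)**2 - 26*(-824)) = 776208/(-165 - 9 - 1*678976 + 21424) = 776208/(-165 - 9 - 678976 + 21424) = 776208/(-657726) = 776208*(-1/657726) = -129368/109621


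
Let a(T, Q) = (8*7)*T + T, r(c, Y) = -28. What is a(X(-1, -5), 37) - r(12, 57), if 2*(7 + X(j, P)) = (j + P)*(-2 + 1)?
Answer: -200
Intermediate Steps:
X(j, P) = -7 - P/2 - j/2 (X(j, P) = -7 + ((j + P)*(-2 + 1))/2 = -7 + ((P + j)*(-1))/2 = -7 + (-P - j)/2 = -7 + (-P/2 - j/2) = -7 - P/2 - j/2)
a(T, Q) = 57*T (a(T, Q) = 56*T + T = 57*T)
a(X(-1, -5), 37) - r(12, 57) = 57*(-7 - 1/2*(-5) - 1/2*(-1)) - 1*(-28) = 57*(-7 + 5/2 + 1/2) + 28 = 57*(-4) + 28 = -228 + 28 = -200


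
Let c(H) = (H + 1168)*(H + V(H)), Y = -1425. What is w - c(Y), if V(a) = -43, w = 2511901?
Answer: 2134625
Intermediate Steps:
c(H) = (-43 + H)*(1168 + H) (c(H) = (H + 1168)*(H - 43) = (1168 + H)*(-43 + H) = (-43 + H)*(1168 + H))
w - c(Y) = 2511901 - (-50224 + (-1425)² + 1125*(-1425)) = 2511901 - (-50224 + 2030625 - 1603125) = 2511901 - 1*377276 = 2511901 - 377276 = 2134625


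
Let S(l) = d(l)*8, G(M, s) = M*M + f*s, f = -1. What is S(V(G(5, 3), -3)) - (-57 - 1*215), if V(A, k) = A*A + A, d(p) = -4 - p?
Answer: -3808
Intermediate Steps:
G(M, s) = M² - s (G(M, s) = M*M - s = M² - s)
V(A, k) = A + A² (V(A, k) = A² + A = A + A²)
S(l) = -32 - 8*l (S(l) = (-4 - l)*8 = -32 - 8*l)
S(V(G(5, 3), -3)) - (-57 - 1*215) = (-32 - 8*(5² - 1*3)*(1 + (5² - 1*3))) - (-57 - 1*215) = (-32 - 8*(25 - 3)*(1 + (25 - 3))) - (-57 - 215) = (-32 - 176*(1 + 22)) - 1*(-272) = (-32 - 176*23) + 272 = (-32 - 8*506) + 272 = (-32 - 4048) + 272 = -4080 + 272 = -3808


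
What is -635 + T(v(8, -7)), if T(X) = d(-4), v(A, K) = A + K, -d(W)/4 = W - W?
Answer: -635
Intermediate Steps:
d(W) = 0 (d(W) = -4*(W - W) = -4*0 = 0)
T(X) = 0
-635 + T(v(8, -7)) = -635 + 0 = -635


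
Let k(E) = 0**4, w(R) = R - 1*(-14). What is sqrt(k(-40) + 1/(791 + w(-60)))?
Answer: sqrt(745)/745 ≈ 0.036637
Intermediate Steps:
w(R) = 14 + R (w(R) = R + 14 = 14 + R)
k(E) = 0
sqrt(k(-40) + 1/(791 + w(-60))) = sqrt(0 + 1/(791 + (14 - 60))) = sqrt(0 + 1/(791 - 46)) = sqrt(0 + 1/745) = sqrt(1/745) = sqrt(745)/745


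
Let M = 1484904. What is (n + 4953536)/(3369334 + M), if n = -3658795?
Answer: 1294741/4854238 ≈ 0.26672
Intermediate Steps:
(n + 4953536)/(3369334 + M) = (-3658795 + 4953536)/(3369334 + 1484904) = 1294741/4854238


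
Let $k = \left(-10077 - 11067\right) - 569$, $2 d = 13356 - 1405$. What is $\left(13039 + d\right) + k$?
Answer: $- \frac{5397}{2} \approx -2698.5$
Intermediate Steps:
$d = \frac{11951}{2}$ ($d = \frac{13356 - 1405}{2} = \frac{1}{2} \cdot 11951 = \frac{11951}{2} \approx 5975.5$)
$k = -21713$ ($k = -21144 - 569 = -21713$)
$\left(13039 + d\right) + k = \left(13039 + \frac{11951}{2}\right) - 21713 = \frac{38029}{2} - 21713 = - \frac{5397}{2}$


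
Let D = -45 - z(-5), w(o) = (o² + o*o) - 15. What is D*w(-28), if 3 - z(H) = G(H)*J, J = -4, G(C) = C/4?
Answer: -66779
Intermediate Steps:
G(C) = C/4 (G(C) = C*(¼) = C/4)
w(o) = -15 + 2*o² (w(o) = (o² + o²) - 15 = 2*o² - 15 = -15 + 2*o²)
z(H) = 3 + H (z(H) = 3 - H/4*(-4) = 3 - (-1)*H = 3 + H)
D = -43 (D = -45 - (3 - 5) = -45 - 1*(-2) = -45 + 2 = -43)
D*w(-28) = -43*(-15 + 2*(-28)²) = -43*(-15 + 2*784) = -43*(-15 + 1568) = -43*1553 = -66779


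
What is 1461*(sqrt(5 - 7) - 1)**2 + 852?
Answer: -609 - 2922*I*sqrt(2) ≈ -609.0 - 4132.3*I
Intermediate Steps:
1461*(sqrt(5 - 7) - 1)**2 + 852 = 1461*(sqrt(-2) - 1)**2 + 852 = 1461*(I*sqrt(2) - 1)**2 + 852 = 1461*(-1 + I*sqrt(2))**2 + 852 = 852 + 1461*(-1 + I*sqrt(2))**2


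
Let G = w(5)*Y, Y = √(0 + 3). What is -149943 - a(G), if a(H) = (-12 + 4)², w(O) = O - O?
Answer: -150007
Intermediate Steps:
w(O) = 0
Y = √3 ≈ 1.7320
G = 0 (G = 0*√3 = 0)
a(H) = 64 (a(H) = (-8)² = 64)
-149943 - a(G) = -149943 - 1*64 = -149943 - 64 = -150007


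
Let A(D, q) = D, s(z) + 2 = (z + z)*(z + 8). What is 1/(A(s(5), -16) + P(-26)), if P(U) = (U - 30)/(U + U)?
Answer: 13/1678 ≈ 0.0077473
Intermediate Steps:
s(z) = -2 + 2*z*(8 + z) (s(z) = -2 + (z + z)*(z + 8) = -2 + (2*z)*(8 + z) = -2 + 2*z*(8 + z))
P(U) = (-30 + U)/(2*U) (P(U) = (-30 + U)/((2*U)) = (-30 + U)*(1/(2*U)) = (-30 + U)/(2*U))
1/(A(s(5), -16) + P(-26)) = 1/((-2 + 2*5² + 16*5) + (½)*(-30 - 26)/(-26)) = 1/((-2 + 2*25 + 80) + (½)*(-1/26)*(-56)) = 1/((-2 + 50 + 80) + 14/13) = 1/(128 + 14/13) = 1/(1678/13) = 13/1678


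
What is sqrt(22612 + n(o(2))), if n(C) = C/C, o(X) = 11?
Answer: sqrt(22613) ≈ 150.38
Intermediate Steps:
n(C) = 1
sqrt(22612 + n(o(2))) = sqrt(22612 + 1) = sqrt(22613)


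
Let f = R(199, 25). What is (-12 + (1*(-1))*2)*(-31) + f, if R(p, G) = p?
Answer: 633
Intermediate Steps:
f = 199
(-12 + (1*(-1))*2)*(-31) + f = (-12 + (1*(-1))*2)*(-31) + 199 = (-12 - 1*2)*(-31) + 199 = (-12 - 2)*(-31) + 199 = -14*(-31) + 199 = 434 + 199 = 633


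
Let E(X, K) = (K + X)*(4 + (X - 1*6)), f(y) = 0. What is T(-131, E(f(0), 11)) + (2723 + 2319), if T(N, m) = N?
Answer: 4911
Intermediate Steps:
E(X, K) = (-2 + X)*(K + X) (E(X, K) = (K + X)*(4 + (X - 6)) = (K + X)*(4 + (-6 + X)) = (K + X)*(-2 + X) = (-2 + X)*(K + X))
T(-131, E(f(0), 11)) + (2723 + 2319) = -131 + (2723 + 2319) = -131 + 5042 = 4911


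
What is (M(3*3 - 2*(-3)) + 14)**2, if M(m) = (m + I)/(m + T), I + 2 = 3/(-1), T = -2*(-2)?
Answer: 76176/361 ≈ 211.01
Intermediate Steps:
T = 4
I = -5 (I = -2 + 3/(-1) = -2 + 3*(-1) = -2 - 3 = -5)
M(m) = (-5 + m)/(4 + m) (M(m) = (m - 5)/(m + 4) = (-5 + m)/(4 + m))
(M(3*3 - 2*(-3)) + 14)**2 = ((-5 + (3*3 - 2*(-3)))/(4 + (3*3 - 2*(-3))) + 14)**2 = ((-5 + (9 + 6))/(4 + (9 + 6)) + 14)**2 = ((-5 + 15)/(4 + 15) + 14)**2 = (10/19 + 14)**2 = (276/19)**2 = 76176/361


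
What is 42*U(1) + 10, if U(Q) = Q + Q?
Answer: 94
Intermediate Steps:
U(Q) = 2*Q
42*U(1) + 10 = 42*(2*1) + 10 = 42*2 + 10 = 84 + 10 = 94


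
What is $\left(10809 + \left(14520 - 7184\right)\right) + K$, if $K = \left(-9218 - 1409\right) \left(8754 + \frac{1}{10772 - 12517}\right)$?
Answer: $- \frac{162303509058}{1745} \approx -9.3011 \cdot 10^{7}$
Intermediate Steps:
$K = - \frac{162335172083}{1745}$ ($K = - 10627 \left(8754 + \frac{1}{-1745}\right) = - 10627 \left(8754 - \frac{1}{1745}\right) = \left(-10627\right) \frac{15275729}{1745} = - \frac{162335172083}{1745} \approx -9.3029 \cdot 10^{7}$)
$\left(10809 + \left(14520 - 7184\right)\right) + K = \left(10809 + \left(14520 - 7184\right)\right) - \frac{162335172083}{1745} = \left(10809 + 7336\right) - \frac{162335172083}{1745} = 18145 - \frac{162335172083}{1745} = - \frac{162303509058}{1745}$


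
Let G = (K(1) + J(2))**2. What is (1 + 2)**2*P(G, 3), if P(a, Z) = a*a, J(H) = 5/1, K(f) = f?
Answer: 11664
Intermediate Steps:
J(H) = 5 (J(H) = 5*1 = 5)
G = 36 (G = (1 + 5)**2 = 6**2 = 36)
P(a, Z) = a**2
(1 + 2)**2*P(G, 3) = (1 + 2)**2*36**2 = 3**2*1296 = 9*1296 = 11664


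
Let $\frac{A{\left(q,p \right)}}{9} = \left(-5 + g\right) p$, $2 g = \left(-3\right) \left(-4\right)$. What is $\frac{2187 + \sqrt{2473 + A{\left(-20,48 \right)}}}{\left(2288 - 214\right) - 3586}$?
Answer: $- \frac{81}{56} - \frac{\sqrt{2905}}{1512} \approx -1.4821$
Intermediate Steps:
$g = 6$ ($g = \frac{\left(-3\right) \left(-4\right)}{2} = \frac{1}{2} \cdot 12 = 6$)
$A{\left(q,p \right)} = 9 p$ ($A{\left(q,p \right)} = 9 \left(-5 + 6\right) p = 9 \cdot 1 p = 9 p$)
$\frac{2187 + \sqrt{2473 + A{\left(-20,48 \right)}}}{\left(2288 - 214\right) - 3586} = \frac{2187 + \sqrt{2473 + 9 \cdot 48}}{\left(2288 - 214\right) - 3586} = \frac{2187 + \sqrt{2473 + 432}}{2074 - 3586} = \frac{2187 + \sqrt{2905}}{-1512} = \left(2187 + \sqrt{2905}\right) \left(- \frac{1}{1512}\right) = - \frac{81}{56} - \frac{\sqrt{2905}}{1512}$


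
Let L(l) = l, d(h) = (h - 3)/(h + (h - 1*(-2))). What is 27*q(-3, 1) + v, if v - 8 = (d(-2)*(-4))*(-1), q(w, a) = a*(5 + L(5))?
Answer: 288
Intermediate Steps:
d(h) = (-3 + h)/(2 + 2*h) (d(h) = (-3 + h)/(h + (h + 2)) = (-3 + h)/(h + (2 + h)) = (-3 + h)/(2 + 2*h))
q(w, a) = 10*a (q(w, a) = a*(5 + 5) = a*10 = 10*a)
v = 18 (v = 8 + (((-3 - 2)/(2*(1 - 2)))*(-4))*(-1) = 8 + (((1/2)*(-5)/(-1))*(-4))*(-1) = 8 + (((1/2)*(-1)*(-5))*(-4))*(-1) = 8 + ((5/2)*(-4))*(-1) = 8 - 10*(-1) = 8 + 10 = 18)
27*q(-3, 1) + v = 27*(10*1) + 18 = 27*10 + 18 = 270 + 18 = 288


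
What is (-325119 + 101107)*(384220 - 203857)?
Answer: -40403476356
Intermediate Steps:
(-325119 + 101107)*(384220 - 203857) = -224012*180363 = -40403476356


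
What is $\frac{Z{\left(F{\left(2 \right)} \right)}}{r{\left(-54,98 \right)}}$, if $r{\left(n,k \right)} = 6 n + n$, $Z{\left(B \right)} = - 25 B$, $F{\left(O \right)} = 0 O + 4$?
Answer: $\frac{50}{189} \approx 0.26455$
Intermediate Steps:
$F{\left(O \right)} = 4$ ($F{\left(O \right)} = 0 + 4 = 4$)
$r{\left(n,k \right)} = 7 n$
$\frac{Z{\left(F{\left(2 \right)} \right)}}{r{\left(-54,98 \right)}} = \frac{\left(-25\right) 4}{7 \left(-54\right)} = - \frac{100}{-378} = \left(-100\right) \left(- \frac{1}{378}\right) = \frac{50}{189}$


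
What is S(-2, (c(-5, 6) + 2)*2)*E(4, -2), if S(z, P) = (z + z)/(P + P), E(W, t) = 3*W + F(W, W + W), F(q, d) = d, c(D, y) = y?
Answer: -5/2 ≈ -2.5000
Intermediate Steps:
E(W, t) = 5*W (E(W, t) = 3*W + (W + W) = 3*W + 2*W = 5*W)
S(z, P) = z/P (S(z, P) = (2*z)/((2*P)) = (2*z)*(1/(2*P)) = z/P)
S(-2, (c(-5, 6) + 2)*2)*E(4, -2) = (-2*1/(2*(6 + 2)))*(5*4) = -2/(8*2)*20 = -2/16*20 = -2*1/16*20 = -⅛*20 = -5/2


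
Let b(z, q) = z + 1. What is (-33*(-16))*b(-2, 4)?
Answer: -528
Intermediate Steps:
b(z, q) = 1 + z
(-33*(-16))*b(-2, 4) = (-33*(-16))*(1 - 2) = 528*(-1) = -528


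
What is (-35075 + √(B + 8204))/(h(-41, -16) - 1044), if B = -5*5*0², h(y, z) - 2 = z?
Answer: 1525/46 - √2051/529 ≈ 33.067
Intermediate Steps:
h(y, z) = 2 + z
B = 0 (B = -25*0 = 0)
(-35075 + √(B + 8204))/(h(-41, -16) - 1044) = (-35075 + √(0 + 8204))/((2 - 16) - 1044) = (-35075 + √8204)/(-14 - 1044) = (-35075 + 2*√2051)/(-1058) = (-35075 + 2*√2051)*(-1/1058) = 1525/46 - √2051/529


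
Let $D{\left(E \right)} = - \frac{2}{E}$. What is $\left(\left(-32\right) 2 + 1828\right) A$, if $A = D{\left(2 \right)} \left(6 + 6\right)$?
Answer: $-21168$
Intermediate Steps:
$A = -12$ ($A = - \frac{2}{2} \left(6 + 6\right) = \left(-2\right) \frac{1}{2} \cdot 12 = \left(-1\right) 12 = -12$)
$\left(\left(-32\right) 2 + 1828\right) A = \left(\left(-32\right) 2 + 1828\right) \left(-12\right) = \left(-64 + 1828\right) \left(-12\right) = 1764 \left(-12\right) = -21168$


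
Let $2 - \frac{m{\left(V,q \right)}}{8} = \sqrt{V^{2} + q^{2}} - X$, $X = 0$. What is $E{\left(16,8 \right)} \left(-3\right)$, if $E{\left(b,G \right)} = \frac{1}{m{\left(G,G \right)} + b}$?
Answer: $\frac{3}{224} + \frac{3 \sqrt{2}}{112} \approx 0.051274$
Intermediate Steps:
$m{\left(V,q \right)} = 16 - 8 \sqrt{V^{2} + q^{2}}$ ($m{\left(V,q \right)} = 16 - 8 \left(\sqrt{V^{2} + q^{2}} - 0\right) = 16 - 8 \left(\sqrt{V^{2} + q^{2}} + 0\right) = 16 - 8 \sqrt{V^{2} + q^{2}}$)
$E{\left(b,G \right)} = \frac{1}{16 + b - 8 \sqrt{2} \sqrt{G^{2}}}$ ($E{\left(b,G \right)} = \frac{1}{\left(16 - 8 \sqrt{G^{2} + G^{2}}\right) + b} = \frac{1}{\left(16 - 8 \sqrt{2 G^{2}}\right) + b} = \frac{1}{\left(16 - 8 \sqrt{2} \sqrt{G^{2}}\right) + b} = \frac{1}{16 + b - 8 \sqrt{2} \sqrt{G^{2}}}$)
$E{\left(16,8 \right)} \left(-3\right) = \frac{1}{16 + 16 - 8 \sqrt{2} \sqrt{8^{2}}} \left(-3\right) = \frac{1}{16 + 16 - 8 \sqrt{2} \sqrt{64}} \left(-3\right) = \frac{1}{16 + 16 - 8 \sqrt{2} \cdot 8} \left(-3\right) = \frac{1}{16 + 16 - 64 \sqrt{2}} \left(-3\right) = \frac{1}{32 - 64 \sqrt{2}} \left(-3\right) = - \frac{3}{32 - 64 \sqrt{2}}$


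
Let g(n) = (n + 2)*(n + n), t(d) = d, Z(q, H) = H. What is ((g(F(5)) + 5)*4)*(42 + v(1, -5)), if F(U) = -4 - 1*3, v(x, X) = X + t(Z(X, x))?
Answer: 11400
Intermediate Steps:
v(x, X) = X + x
F(U) = -7 (F(U) = -4 - 3 = -7)
g(n) = 2*n*(2 + n) (g(n) = (2 + n)*(2*n) = 2*n*(2 + n))
((g(F(5)) + 5)*4)*(42 + v(1, -5)) = ((2*(-7)*(2 - 7) + 5)*4)*(42 + (-5 + 1)) = ((2*(-7)*(-5) + 5)*4)*(42 - 4) = ((70 + 5)*4)*38 = (75*4)*38 = 300*38 = 11400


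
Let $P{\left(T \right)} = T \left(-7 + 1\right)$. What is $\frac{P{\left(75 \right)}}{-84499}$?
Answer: $\frac{450}{84499} \approx 0.0053255$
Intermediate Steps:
$P{\left(T \right)} = - 6 T$ ($P{\left(T \right)} = T \left(-6\right) = - 6 T$)
$\frac{P{\left(75 \right)}}{-84499} = \frac{\left(-6\right) 75}{-84499} = \left(-450\right) \left(- \frac{1}{84499}\right) = \frac{450}{84499}$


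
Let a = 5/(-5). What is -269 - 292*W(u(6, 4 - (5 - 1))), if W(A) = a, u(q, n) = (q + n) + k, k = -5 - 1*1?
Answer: 23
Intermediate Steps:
k = -6 (k = -5 - 1 = -6)
u(q, n) = -6 + n + q (u(q, n) = (q + n) - 6 = (n + q) - 6 = -6 + n + q)
a = -1 (a = 5*(-⅕) = -1)
W(A) = -1
-269 - 292*W(u(6, 4 - (5 - 1))) = -269 - 292*(-1) = -269 + 292 = 23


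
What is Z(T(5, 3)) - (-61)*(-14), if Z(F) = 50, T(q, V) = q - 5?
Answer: -804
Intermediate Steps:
T(q, V) = -5 + q
Z(T(5, 3)) - (-61)*(-14) = 50 - (-61)*(-14) = 50 - 1*854 = 50 - 854 = -804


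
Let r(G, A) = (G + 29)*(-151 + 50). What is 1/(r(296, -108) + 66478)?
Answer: 1/33653 ≈ 2.9715e-5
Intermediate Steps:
r(G, A) = -2929 - 101*G (r(G, A) = (29 + G)*(-101) = -2929 - 101*G)
1/(r(296, -108) + 66478) = 1/((-2929 - 101*296) + 66478) = 1/((-2929 - 29896) + 66478) = 1/(-32825 + 66478) = 1/33653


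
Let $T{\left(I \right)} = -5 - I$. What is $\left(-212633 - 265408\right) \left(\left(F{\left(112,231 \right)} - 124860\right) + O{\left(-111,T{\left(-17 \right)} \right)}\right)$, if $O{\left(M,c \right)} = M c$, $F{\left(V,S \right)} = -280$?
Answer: $60458801352$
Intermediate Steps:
$\left(-212633 - 265408\right) \left(\left(F{\left(112,231 \right)} - 124860\right) + O{\left(-111,T{\left(-17 \right)} \right)}\right) = \left(-212633 - 265408\right) \left(\left(-280 - 124860\right) - 111 \left(-5 - -17\right)\right) = - 478041 \left(-125140 - 111 \left(-5 + 17\right)\right) = - 478041 \left(-125140 - 1332\right) = \left(-478041\right) \left(-126472\right) = 60458801352$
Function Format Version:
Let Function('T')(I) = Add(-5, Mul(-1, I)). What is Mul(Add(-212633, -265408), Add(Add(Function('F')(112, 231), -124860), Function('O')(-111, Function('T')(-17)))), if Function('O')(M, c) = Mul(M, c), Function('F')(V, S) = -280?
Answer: 60458801352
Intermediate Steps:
Mul(Add(-212633, -265408), Add(Add(Function('F')(112, 231), -124860), Function('O')(-111, Function('T')(-17)))) = Mul(Add(-212633, -265408), Add(Add(-280, -124860), Mul(-111, Add(-5, Mul(-1, -17))))) = Mul(-478041, Add(-125140, Mul(-111, Add(-5, 17)))) = Mul(-478041, Add(-125140, Mul(-111, 12))) = Mul(-478041, Add(-125140, -1332)) = Mul(-478041, -126472) = 60458801352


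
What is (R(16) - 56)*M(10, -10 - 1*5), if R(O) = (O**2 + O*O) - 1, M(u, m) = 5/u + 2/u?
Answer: 637/2 ≈ 318.50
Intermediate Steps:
M(u, m) = 7/u
R(O) = -1 + 2*O**2 (R(O) = (O**2 + O**2) - 1 = 2*O**2 - 1 = -1 + 2*O**2)
(R(16) - 56)*M(10, -10 - 1*5) = ((-1 + 2*16**2) - 56)*(7/10) = ((-1 + 2*256) - 56)*(7*(1/10)) = ((-1 + 512) - 56)*(7/10) = (511 - 56)*(7/10) = 455*(7/10) = 637/2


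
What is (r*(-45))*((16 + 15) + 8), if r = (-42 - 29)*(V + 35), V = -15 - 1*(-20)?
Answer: 4984200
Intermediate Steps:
V = 5 (V = -15 + 20 = 5)
r = -2840 (r = (-42 - 29)*(5 + 35) = -71*40 = -2840)
(r*(-45))*((16 + 15) + 8) = (-2840*(-45))*((16 + 15) + 8) = 127800*(31 + 8) = 127800*39 = 4984200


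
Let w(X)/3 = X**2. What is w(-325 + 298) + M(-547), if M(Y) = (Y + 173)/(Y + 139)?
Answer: 26255/12 ≈ 2187.9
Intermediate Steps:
w(X) = 3*X**2
M(Y) = (173 + Y)/(139 + Y)
w(-325 + 298) + M(-547) = 3*(-325 + 298)**2 + (173 - 547)/(139 - 547) = 3*(-27)**2 - 374/(-408) = 3*729 - 1/408*(-374) = 2187 + 11/12 = 26255/12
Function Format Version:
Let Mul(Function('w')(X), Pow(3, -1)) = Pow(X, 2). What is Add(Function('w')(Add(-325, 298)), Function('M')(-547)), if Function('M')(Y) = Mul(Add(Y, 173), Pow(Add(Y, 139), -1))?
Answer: Rational(26255, 12) ≈ 2187.9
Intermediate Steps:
Function('w')(X) = Mul(3, Pow(X, 2))
Function('M')(Y) = Mul(Pow(Add(139, Y), -1), Add(173, Y)) (Function('M')(Y) = Mul(Add(173, Y), Pow(Add(139, Y), -1)) = Mul(Pow(Add(139, Y), -1), Add(173, Y)))
Add(Function('w')(Add(-325, 298)), Function('M')(-547)) = Add(Mul(3, Pow(Add(-325, 298), 2)), Mul(Pow(Add(139, -547), -1), Add(173, -547))) = Add(Mul(3, Pow(-27, 2)), Mul(Pow(-408, -1), -374)) = Add(Mul(3, 729), Mul(Rational(-1, 408), -374)) = Add(2187, Rational(11, 12)) = Rational(26255, 12)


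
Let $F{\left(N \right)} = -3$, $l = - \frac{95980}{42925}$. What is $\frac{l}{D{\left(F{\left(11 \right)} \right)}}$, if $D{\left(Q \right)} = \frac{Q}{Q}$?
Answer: $- \frac{19196}{8585} \approx -2.236$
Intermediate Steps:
$l = - \frac{19196}{8585}$ ($l = \left(-95980\right) \frac{1}{42925} = - \frac{19196}{8585} \approx -2.236$)
$D{\left(Q \right)} = 1$
$\frac{l}{D{\left(F{\left(11 \right)} \right)}} = - \frac{19196}{8585 \cdot 1} = \left(- \frac{19196}{8585}\right) 1 = - \frac{19196}{8585}$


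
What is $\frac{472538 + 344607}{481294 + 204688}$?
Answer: $\frac{817145}{685982} \approx 1.1912$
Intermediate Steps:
$\frac{472538 + 344607}{481294 + 204688} = \frac{817145}{685982}$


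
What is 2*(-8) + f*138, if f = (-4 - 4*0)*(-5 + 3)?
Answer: 1088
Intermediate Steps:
f = 8 (f = (-4 + 0)*(-2) = -4*(-2) = 8)
2*(-8) + f*138 = 2*(-8) + 8*138 = -16 + 1104 = 1088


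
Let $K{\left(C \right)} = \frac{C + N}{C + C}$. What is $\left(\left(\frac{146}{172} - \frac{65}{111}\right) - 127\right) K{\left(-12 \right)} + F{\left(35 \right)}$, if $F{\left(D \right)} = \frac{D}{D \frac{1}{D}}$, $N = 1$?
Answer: $- \frac{5289479}{229104} \approx -23.088$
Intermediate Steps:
$K{\left(C \right)} = \frac{1 + C}{2 C}$ ($K{\left(C \right)} = \frac{C + 1}{C + C} = \frac{1 + C}{2 C}$)
$F{\left(D \right)} = D$ ($F{\left(D \right)} = \frac{D}{1} = D 1 = D$)
$\left(\left(\frac{146}{172} - \frac{65}{111}\right) - 127\right) K{\left(-12 \right)} + F{\left(35 \right)} = \left(\left(\frac{146}{172} - \frac{65}{111}\right) - 127\right) \frac{1 - 12}{2 \left(-12\right)} + 35 = \left(\left(146 \cdot \frac{1}{172} - \frac{65}{111}\right) - 127\right) \frac{1}{2} \left(- \frac{1}{12}\right) \left(-11\right) + 35 = \left(\left(\frac{73}{86} - \frac{65}{111}\right) - 127\right) \frac{11}{24} + 35 = \left(\frac{2513}{9546} - 127\right) \frac{11}{24} + 35 = \left(- \frac{1209829}{9546}\right) \frac{11}{24} + 35 = - \frac{13308119}{229104} + 35 = - \frac{5289479}{229104}$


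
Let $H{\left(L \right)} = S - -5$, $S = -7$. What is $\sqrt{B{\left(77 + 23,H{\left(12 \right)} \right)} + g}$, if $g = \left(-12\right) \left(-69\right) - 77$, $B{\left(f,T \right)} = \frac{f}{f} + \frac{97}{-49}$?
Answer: $\frac{\sqrt{36751}}{7} \approx 27.387$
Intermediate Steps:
$H{\left(L \right)} = -2$ ($H{\left(L \right)} = -7 - -5 = -7 + 5 = -2$)
$B{\left(f,T \right)} = - \frac{48}{49}$ ($B{\left(f,T \right)} = 1 + 97 \left(- \frac{1}{49}\right) = 1 - \frac{97}{49} = - \frac{48}{49}$)
$g = 751$ ($g = 828 - 77 = 751$)
$\sqrt{B{\left(77 + 23,H{\left(12 \right)} \right)} + g} = \sqrt{- \frac{48}{49} + 751} = \sqrt{\frac{36751}{49}} = \frac{\sqrt{36751}}{7}$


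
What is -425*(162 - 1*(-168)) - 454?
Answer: -140704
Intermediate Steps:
-425*(162 - 1*(-168)) - 454 = -425*(162 + 168) - 454 = -425*330 - 454 = -140250 - 454 = -140704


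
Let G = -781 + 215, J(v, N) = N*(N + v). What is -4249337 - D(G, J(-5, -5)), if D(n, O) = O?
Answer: -4249387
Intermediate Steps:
G = -566
-4249337 - D(G, J(-5, -5)) = -4249337 - (-5)*(-5 - 5) = -4249337 - (-5)*(-10) = -4249337 - 1*50 = -4249337 - 50 = -4249387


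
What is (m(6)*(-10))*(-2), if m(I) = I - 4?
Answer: 40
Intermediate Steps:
m(I) = -4 + I
(m(6)*(-10))*(-2) = ((-4 + 6)*(-10))*(-2) = (2*(-10))*(-2) = -20*(-2) = 40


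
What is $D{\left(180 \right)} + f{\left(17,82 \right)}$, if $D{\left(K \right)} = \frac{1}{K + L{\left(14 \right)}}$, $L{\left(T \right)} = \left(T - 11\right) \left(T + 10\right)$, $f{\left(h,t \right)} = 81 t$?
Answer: $\frac{1673785}{252} \approx 6642.0$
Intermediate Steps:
$L{\left(T \right)} = \left(-11 + T\right) \left(10 + T\right)$
$D{\left(K \right)} = \frac{1}{72 + K}$ ($D{\left(K \right)} = \frac{1}{K - \left(124 - 196\right)} = \frac{1}{K - -72} = \frac{1}{K + 72} = \frac{1}{72 + K}$)
$D{\left(180 \right)} + f{\left(17,82 \right)} = \frac{1}{72 + 180} + 81 \cdot 82 = \frac{1}{252} + 6642 = \frac{1673785}{252}$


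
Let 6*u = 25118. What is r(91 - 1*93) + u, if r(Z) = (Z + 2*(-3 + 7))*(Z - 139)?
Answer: 10021/3 ≈ 3340.3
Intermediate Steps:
r(Z) = (-139 + Z)*(8 + Z) (r(Z) = (Z + 2*4)*(-139 + Z) = (Z + 8)*(-139 + Z) = (8 + Z)*(-139 + Z) = (-139 + Z)*(8 + Z))
u = 12559/3 (u = (1/6)*25118 = 12559/3 ≈ 4186.3)
r(91 - 1*93) + u = (-1112 + (91 - 1*93)**2 - 131*(91 - 1*93)) + 12559/3 = (-1112 + (91 - 93)**2 - 131*(91 - 93)) + 12559/3 = (-1112 + (-2)**2 - 131*(-2)) + 12559/3 = (-1112 + 4 + 262) + 12559/3 = -846 + 12559/3 = 10021/3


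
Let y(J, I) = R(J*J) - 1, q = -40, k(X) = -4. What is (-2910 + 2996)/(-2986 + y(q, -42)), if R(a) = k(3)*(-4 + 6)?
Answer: -86/2995 ≈ -0.028715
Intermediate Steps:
R(a) = -8 (R(a) = -4*(-4 + 6) = -4*2 = -8)
y(J, I) = -9 (y(J, I) = -8 - 1 = -9)
(-2910 + 2996)/(-2986 + y(q, -42)) = (-2910 + 2996)/(-2986 - 9) = 86/(-2995) = 86*(-1/2995) = -86/2995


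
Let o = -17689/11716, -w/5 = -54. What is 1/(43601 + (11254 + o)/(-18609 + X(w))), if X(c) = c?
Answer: 71619908/3122655663983 ≈ 2.2936e-5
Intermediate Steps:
w = 270 (w = -5*(-54) = 270)
o = -17689/11716 (o = -17689*1/11716 = -17689/11716 ≈ -1.5098)
1/(43601 + (11254 + o)/(-18609 + X(w))) = 1/(43601 + (11254 - 17689/11716)/(-18609 + 270)) = 1/(43601 + (131834175/11716)/(-18339)) = 1/(43601 + (131834175/11716)*(-1/18339)) = 1/(43601 - 43944725/71619908) = 1/(3122655663983/71619908) = 71619908/3122655663983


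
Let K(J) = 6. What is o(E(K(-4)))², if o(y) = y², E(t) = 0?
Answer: 0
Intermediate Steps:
o(E(K(-4)))² = (0²)² = 0² = 0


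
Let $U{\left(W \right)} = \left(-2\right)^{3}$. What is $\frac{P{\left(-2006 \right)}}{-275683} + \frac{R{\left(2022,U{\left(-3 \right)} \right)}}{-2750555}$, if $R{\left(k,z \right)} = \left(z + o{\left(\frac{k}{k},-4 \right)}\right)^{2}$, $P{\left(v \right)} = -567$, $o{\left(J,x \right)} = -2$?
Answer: $\frac{306399277}{151656250813} \approx 0.0020204$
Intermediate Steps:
$U{\left(W \right)} = -8$
$R{\left(k,z \right)} = \left(-2 + z\right)^{2}$ ($R{\left(k,z \right)} = \left(z - 2\right)^{2} = \left(-2 + z\right)^{2}$)
$\frac{P{\left(-2006 \right)}}{-275683} + \frac{R{\left(2022,U{\left(-3 \right)} \right)}}{-2750555} = - \frac{567}{-275683} + \frac{\left(-2 - 8\right)^{2}}{-2750555} = \left(-567\right) \left(- \frac{1}{275683}\right) + \left(-10\right)^{2} \left(- \frac{1}{2750555}\right) = \frac{567}{275683} + 100 \left(- \frac{1}{2750555}\right) = \frac{567}{275683} - \frac{20}{550111} = \frac{306399277}{151656250813}$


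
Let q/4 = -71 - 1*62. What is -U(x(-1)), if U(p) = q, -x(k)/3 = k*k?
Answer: 532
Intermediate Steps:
x(k) = -3*k² (x(k) = -3*k*k = -3*k²)
q = -532 (q = 4*(-71 - 1*62) = 4*(-71 - 62) = 4*(-133) = -532)
U(p) = -532
-U(x(-1)) = -1*(-532) = 532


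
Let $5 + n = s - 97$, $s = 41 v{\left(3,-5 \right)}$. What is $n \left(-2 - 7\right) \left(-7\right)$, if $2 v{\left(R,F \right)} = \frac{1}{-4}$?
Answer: $- \frac{53991}{8} \approx -6748.9$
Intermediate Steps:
$v{\left(R,F \right)} = - \frac{1}{8}$ ($v{\left(R,F \right)} = \frac{1}{2 \left(-4\right)} = \frac{1}{2} \left(- \frac{1}{4}\right) = - \frac{1}{8}$)
$s = - \frac{41}{8}$ ($s = 41 \left(- \frac{1}{8}\right) = - \frac{41}{8} \approx -5.125$)
$n = - \frac{857}{8}$ ($n = -5 - \frac{817}{8} = - \frac{857}{8} \approx -107.13$)
$n \left(-2 - 7\right) \left(-7\right) = - \frac{857 \left(-2 - 7\right) \left(-7\right)}{8} = - \frac{857 \left(\left(-9\right) \left(-7\right)\right)}{8} = \left(- \frac{857}{8}\right) 63 = - \frac{53991}{8}$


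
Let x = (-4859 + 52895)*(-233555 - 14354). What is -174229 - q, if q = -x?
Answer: -11908730953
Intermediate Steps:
x = -11908556724 (x = 48036*(-247909) = -11908556724)
q = 11908556724 (q = -1*(-11908556724) = 11908556724)
-174229 - q = -174229 - 1*11908556724 = -174229 - 11908556724 = -11908730953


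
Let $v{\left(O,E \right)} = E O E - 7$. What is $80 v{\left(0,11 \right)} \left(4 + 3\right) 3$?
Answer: $-11760$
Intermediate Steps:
$v{\left(O,E \right)} = -7 + O E^{2}$ ($v{\left(O,E \right)} = O E^{2} - 7 = -7 + O E^{2}$)
$80 v{\left(0,11 \right)} \left(4 + 3\right) 3 = 80 \left(-7 + 0 \cdot 11^{2}\right) \left(4 + 3\right) 3 = 80 \left(-7 + 0 \cdot 121\right) 7 \cdot 3 = 80 \left(-7 + 0\right) 21 = 80 \left(-7\right) 21 = \left(-560\right) 21 = -11760$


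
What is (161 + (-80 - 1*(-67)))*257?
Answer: 38036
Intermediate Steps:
(161 + (-80 - 1*(-67)))*257 = (161 + (-80 + 67))*257 = (161 - 13)*257 = 148*257 = 38036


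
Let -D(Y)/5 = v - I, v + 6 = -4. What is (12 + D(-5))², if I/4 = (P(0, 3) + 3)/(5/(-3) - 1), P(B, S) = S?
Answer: 289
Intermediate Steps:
v = -10 (v = -6 - 4 = -10)
I = -9 (I = 4*((3 + 3)/(5/(-3) - 1)) = 4*(6/(5*(-⅓) - 1)) = 4*(6/(-5/3 - 1)) = 4*(6/(-8/3)) = 4*(6*(-3/8)) = 4*(-9/4) = -9)
D(Y) = 5 (D(Y) = -5*(-10 - 1*(-9)) = -5*(-10 + 9) = -5*(-1) = 5)
(12 + D(-5))² = (12 + 5)² = 17² = 289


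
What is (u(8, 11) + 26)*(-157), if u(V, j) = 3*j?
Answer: -9263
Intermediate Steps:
(u(8, 11) + 26)*(-157) = (3*11 + 26)*(-157) = (33 + 26)*(-157) = 59*(-157) = -9263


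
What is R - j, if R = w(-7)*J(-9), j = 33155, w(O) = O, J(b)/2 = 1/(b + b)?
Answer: -298388/9 ≈ -33154.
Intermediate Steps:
J(b) = 1/b (J(b) = 2/(b + b) = 2/((2*b)) = 2*(1/(2*b)) = 1/b)
R = 7/9 (R = -7/(-9) = -7*(-⅑) = 7/9 ≈ 0.77778)
R - j = 7/9 - 1*33155 = 7/9 - 33155 = -298388/9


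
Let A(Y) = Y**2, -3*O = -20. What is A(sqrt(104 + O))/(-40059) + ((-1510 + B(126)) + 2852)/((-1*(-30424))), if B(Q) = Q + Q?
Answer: 90730685/1828132524 ≈ 0.049630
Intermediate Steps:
B(Q) = 2*Q
O = 20/3 (O = -1/3*(-20) = 20/3 ≈ 6.6667)
A(sqrt(104 + O))/(-40059) + ((-1510 + B(126)) + 2852)/((-1*(-30424))) = (sqrt(104 + 20/3))**2/(-40059) + ((-1510 + 2*126) + 2852)/((-1*(-30424))) = (sqrt(332/3))**2*(-1/40059) + ((-1510 + 252) + 2852)/30424 = (2*sqrt(249)/3)**2*(-1/40059) + (-1258 + 2852)*(1/30424) = (332/3)*(-1/40059) + 1594*(1/30424) = -332/120177 + 797/15212 = 90730685/1828132524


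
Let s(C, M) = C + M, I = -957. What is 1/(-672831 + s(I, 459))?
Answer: -1/673329 ≈ -1.4852e-6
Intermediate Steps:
1/(-672831 + s(I, 459)) = 1/(-672831 + (-957 + 459)) = 1/(-672831 - 498) = 1/(-673329) = -1/673329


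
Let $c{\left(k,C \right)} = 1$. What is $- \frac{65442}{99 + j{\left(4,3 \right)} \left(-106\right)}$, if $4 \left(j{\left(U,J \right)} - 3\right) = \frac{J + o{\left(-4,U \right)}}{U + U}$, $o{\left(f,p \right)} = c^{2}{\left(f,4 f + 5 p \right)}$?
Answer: $\frac{261768}{929} \approx 281.77$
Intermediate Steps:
$o{\left(f,p \right)} = 1$ ($o{\left(f,p \right)} = 1^{2} = 1$)
$j{\left(U,J \right)} = 3 + \frac{1 + J}{8 U}$ ($j{\left(U,J \right)} = 3 + \frac{\left(J + 1\right) \frac{1}{U + U}}{4} = 3 + \frac{\left(1 + J\right) \frac{1}{2 U}}{4} = 3 + \frac{\frac{1}{2} \frac{1}{U} \left(1 + J\right)}{4} = 3 + \frac{1 + J}{8 U}$)
$- \frac{65442}{99 + j{\left(4,3 \right)} \left(-106\right)} = - \frac{65442}{99 + \frac{1 + 3 + 24 \cdot 4}{8 \cdot 4} \left(-106\right)} = - \frac{65442}{99 + \frac{1}{8} \cdot \frac{1}{4} \left(1 + 3 + 96\right) \left(-106\right)} = - \frac{65442}{99 + \frac{1}{8} \cdot \frac{1}{4} \cdot 100 \left(-106\right)} = - \frac{65442}{99 + \frac{25}{8} \left(-106\right)} = - \frac{65442}{99 - \frac{1325}{4}} = - \frac{65442}{- \frac{929}{4}} = \left(-65442\right) \left(- \frac{4}{929}\right) = \frac{261768}{929}$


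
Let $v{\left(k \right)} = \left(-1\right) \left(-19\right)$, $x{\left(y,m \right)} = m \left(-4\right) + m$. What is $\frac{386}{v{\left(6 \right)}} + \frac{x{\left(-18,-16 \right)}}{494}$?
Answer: $\frac{5042}{247} \approx 20.413$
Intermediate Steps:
$x{\left(y,m \right)} = - 3 m$ ($x{\left(y,m \right)} = - 4 m + m = - 3 m$)
$v{\left(k \right)} = 19$
$\frac{386}{v{\left(6 \right)}} + \frac{x{\left(-18,-16 \right)}}{494} = \frac{386}{19} + \frac{\left(-3\right) \left(-16\right)}{494} = 386 \cdot \frac{1}{19} + 48 \cdot \frac{1}{494} = \frac{386}{19} + \frac{24}{247} = \frac{5042}{247}$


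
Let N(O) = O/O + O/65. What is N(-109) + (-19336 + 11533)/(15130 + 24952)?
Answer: -2270803/2605330 ≈ -0.87160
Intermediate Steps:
N(O) = 1 + O/65 (N(O) = 1 + O*(1/65) = 1 + O/65)
N(-109) + (-19336 + 11533)/(15130 + 24952) = (1 + (1/65)*(-109)) + (-19336 + 11533)/(15130 + 24952) = (1 - 109/65) - 7803/40082 = -44/65 - 7803*1/40082 = -44/65 - 7803/40082 = -2270803/2605330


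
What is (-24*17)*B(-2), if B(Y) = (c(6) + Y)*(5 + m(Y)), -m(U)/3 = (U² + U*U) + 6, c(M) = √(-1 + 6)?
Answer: -30192 + 15096*√5 ≈ 3563.7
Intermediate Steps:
c(M) = √5
m(U) = -18 - 6*U² (m(U) = -3*((U² + U*U) + 6) = -3*((U² + U²) + 6) = -3*(2*U² + 6) = -3*(6 + 2*U²) = -18 - 6*U²)
B(Y) = (-13 - 6*Y²)*(Y + √5) (B(Y) = (√5 + Y)*(5 + (-18 - 6*Y²)) = (Y + √5)*(-13 - 6*Y²) = (-13 - 6*Y²)*(Y + √5))
(-24*17)*B(-2) = (-24*17)*(-13*(-2) - 13*√5 - 6*(-2)³ - 6*√5*(-2)²) = -408*(26 - 13*√5 - 6*(-8) - 6*√5*4) = -408*(26 - 13*√5 + 48 - 24*√5) = -408*(74 - 37*√5) = -30192 + 15096*√5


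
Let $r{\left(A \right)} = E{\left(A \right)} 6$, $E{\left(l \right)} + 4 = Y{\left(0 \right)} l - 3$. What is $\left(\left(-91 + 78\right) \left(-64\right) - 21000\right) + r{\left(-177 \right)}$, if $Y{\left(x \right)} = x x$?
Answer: $-20210$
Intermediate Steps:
$Y{\left(x \right)} = x^{2}$
$E{\left(l \right)} = -7$ ($E{\left(l \right)} = -4 + \left(0^{2} l - 3\right) = -4 - \left(3 + 0 l\right) = -4 + \left(0 - 3\right) = -4 - 3 = -7$)
$r{\left(A \right)} = -42$ ($r{\left(A \right)} = \left(-7\right) 6 = -42$)
$\left(\left(-91 + 78\right) \left(-64\right) - 21000\right) + r{\left(-177 \right)} = \left(\left(-91 + 78\right) \left(-64\right) - 21000\right) - 42 = \left(\left(-13\right) \left(-64\right) - 21000\right) - 42 = \left(832 - 21000\right) - 42 = -20168 - 42 = -20210$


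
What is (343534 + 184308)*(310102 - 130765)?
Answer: 94661600754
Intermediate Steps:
(343534 + 184308)*(310102 - 130765) = 527842*179337 = 94661600754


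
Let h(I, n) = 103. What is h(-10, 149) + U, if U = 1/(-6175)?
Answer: 636024/6175 ≈ 103.00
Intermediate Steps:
U = -1/6175 ≈ -0.00016194
h(-10, 149) + U = 103 - 1/6175 = 636024/6175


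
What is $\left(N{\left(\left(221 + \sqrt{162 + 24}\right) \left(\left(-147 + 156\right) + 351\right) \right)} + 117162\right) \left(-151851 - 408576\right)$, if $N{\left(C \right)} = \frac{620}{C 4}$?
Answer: $- \frac{76673370137571739}{1167720} + \frac{5791079 \sqrt{186}}{1167720} \approx -6.5661 \cdot 10^{10}$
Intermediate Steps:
$N{\left(C \right)} = \frac{155}{C}$ ($N{\left(C \right)} = \frac{620}{4 C} = 620 \frac{1}{4 C} = \frac{155}{C}$)
$\left(N{\left(\left(221 + \sqrt{162 + 24}\right) \left(\left(-147 + 156\right) + 351\right) \right)} + 117162\right) \left(-151851 - 408576\right) = \left(\frac{155}{\left(221 + \sqrt{162 + 24}\right) \left(\left(-147 + 156\right) + 351\right)} + 117162\right) \left(-151851 - 408576\right) = \left(\frac{155}{\left(221 + \sqrt{186}\right) \left(9 + 351\right)} + 117162\right) \left(-560427\right) = \left(\frac{155}{\left(221 + \sqrt{186}\right) 360} + 117162\right) \left(-560427\right) = \left(\frac{155}{79560 + 360 \sqrt{186}} + 117162\right) \left(-560427\right) = \left(117162 + \frac{155}{79560 + 360 \sqrt{186}}\right) \left(-560427\right) = -65660748174 - \frac{86866185}{79560 + 360 \sqrt{186}}$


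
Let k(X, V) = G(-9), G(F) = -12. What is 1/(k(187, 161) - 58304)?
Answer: -1/58316 ≈ -1.7148e-5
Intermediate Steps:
k(X, V) = -12
1/(k(187, 161) - 58304) = 1/(-12 - 58304) = 1/(-58316) = -1/58316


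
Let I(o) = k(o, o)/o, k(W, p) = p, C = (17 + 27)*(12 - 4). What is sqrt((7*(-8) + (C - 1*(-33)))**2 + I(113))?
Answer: sqrt(108242) ≈ 329.00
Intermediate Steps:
C = 352 (C = 44*8 = 352)
I(o) = 1 (I(o) = o/o = 1)
sqrt((7*(-8) + (C - 1*(-33)))**2 + I(113)) = sqrt((7*(-8) + (352 - 1*(-33)))**2 + 1) = sqrt((-56 + (352 + 33))**2 + 1) = sqrt((-56 + 385)**2 + 1) = sqrt(329**2 + 1) = sqrt(108241 + 1) = sqrt(108242)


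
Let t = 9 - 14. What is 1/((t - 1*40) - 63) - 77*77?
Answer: -640333/108 ≈ -5929.0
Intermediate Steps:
t = -5
1/((t - 1*40) - 63) - 77*77 = 1/((-5 - 1*40) - 63) - 77*77 = 1/((-5 - 40) - 63) - 5929 = 1/(-45 - 63) - 5929 = 1/(-108) - 5929 = -1/108 - 5929 = -640333/108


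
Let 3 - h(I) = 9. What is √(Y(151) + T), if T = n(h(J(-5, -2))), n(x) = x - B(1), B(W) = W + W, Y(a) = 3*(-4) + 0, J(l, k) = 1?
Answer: 2*I*√5 ≈ 4.4721*I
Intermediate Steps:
h(I) = -6 (h(I) = 3 - 1*9 = 3 - 9 = -6)
Y(a) = -12 (Y(a) = -12 + 0 = -12)
B(W) = 2*W
n(x) = -2 + x (n(x) = x - 2 = -2 + x)
T = -8 (T = -2 - 6 = -8)
√(Y(151) + T) = √(-12 - 8) = √(-20) = 2*I*√5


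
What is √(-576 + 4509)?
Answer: 3*√437 ≈ 62.714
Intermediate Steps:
√(-576 + 4509) = √3933 = 3*√437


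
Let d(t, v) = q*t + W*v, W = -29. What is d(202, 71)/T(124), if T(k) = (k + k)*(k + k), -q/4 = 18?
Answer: -16603/61504 ≈ -0.26995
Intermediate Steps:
q = -72 (q = -4*18 = -72)
d(t, v) = -72*t - 29*v
T(k) = 4*k² (T(k) = (2*k)*(2*k) = 4*k²)
d(202, 71)/T(124) = (-72*202 - 29*71)/((4*124²)) = (-14544 - 2059)/((4*15376)) = -16603/61504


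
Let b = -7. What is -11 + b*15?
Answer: -116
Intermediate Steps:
-11 + b*15 = -11 - 7*15 = -11 - 105 = -116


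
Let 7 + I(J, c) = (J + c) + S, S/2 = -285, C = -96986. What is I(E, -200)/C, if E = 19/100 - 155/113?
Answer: 8793453/1095941800 ≈ 0.0080236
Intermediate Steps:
S = -570 (S = 2*(-285) = -570)
E = -13353/11300 (E = 19*(1/100) - 155*1/113 = 19/100 - 155/113 = -13353/11300 ≈ -1.1817)
I(J, c) = -577 + J + c (I(J, c) = -7 + ((J + c) - 570) = -7 + (-570 + J + c) = -577 + J + c)
I(E, -200)/C = (-577 - 13353/11300 - 200)/(-96986) = -8793453/11300*(-1/96986) = 8793453/1095941800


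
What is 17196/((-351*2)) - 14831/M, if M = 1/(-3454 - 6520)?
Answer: 17307151232/117 ≈ 1.4792e+8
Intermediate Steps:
M = -1/9974 (M = 1/(-9974) = -1/9974 ≈ -0.00010026)
17196/((-351*2)) - 14831/M = 17196/((-351*2)) - 14831/(-1/9974) = 17196/(-702) - 14831*(-9974) = 17196*(-1/702) + 147924394 = -2866/117 + 147924394 = 17307151232/117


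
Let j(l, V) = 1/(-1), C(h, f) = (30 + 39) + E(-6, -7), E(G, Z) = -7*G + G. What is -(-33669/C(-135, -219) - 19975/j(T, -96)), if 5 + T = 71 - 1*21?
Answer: -687902/35 ≈ -19654.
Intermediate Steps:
E(G, Z) = -6*G
C(h, f) = 105 (C(h, f) = (30 + 39) - 6*(-6) = 69 + 36 = 105)
T = 45 (T = -5 + (71 - 1*21) = -5 + (71 - 21) = -5 + 50 = 45)
j(l, V) = -1
-(-33669/C(-135, -219) - 19975/j(T, -96)) = -(-33669/105 - 19975/(-1)) = -(-33669*1/105 - 19975*(-1)) = -(-11223/35 + 19975) = -1*687902/35 = -687902/35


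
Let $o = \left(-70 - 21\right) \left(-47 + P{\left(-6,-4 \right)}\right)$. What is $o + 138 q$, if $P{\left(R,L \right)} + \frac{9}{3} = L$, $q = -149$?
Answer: $-15648$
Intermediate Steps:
$P{\left(R,L \right)} = -3 + L$
$o = 4914$ ($o = \left(-70 - 21\right) \left(-47 - 7\right) = - 91 \left(-47 - 7\right) = \left(-91\right) \left(-54\right) = 4914$)
$o + 138 q = 4914 + 138 \left(-149\right) = 4914 - 20562 = -15648$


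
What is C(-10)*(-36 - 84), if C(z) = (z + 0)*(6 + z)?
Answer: -4800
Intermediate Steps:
C(z) = z*(6 + z)
C(-10)*(-36 - 84) = (-10*(6 - 10))*(-36 - 84) = -10*(-4)*(-120) = 40*(-120) = -4800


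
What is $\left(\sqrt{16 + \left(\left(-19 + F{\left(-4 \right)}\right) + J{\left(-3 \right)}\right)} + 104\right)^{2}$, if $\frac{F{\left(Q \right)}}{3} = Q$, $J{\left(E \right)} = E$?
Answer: $10798 + 624 i \sqrt{2} \approx 10798.0 + 882.47 i$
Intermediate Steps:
$F{\left(Q \right)} = 3 Q$
$\left(\sqrt{16 + \left(\left(-19 + F{\left(-4 \right)}\right) + J{\left(-3 \right)}\right)} + 104\right)^{2} = \left(\sqrt{16 + \left(\left(-19 + 3 \left(-4\right)\right) - 3\right)} + 104\right)^{2} = \left(\sqrt{16 - 34} + 104\right)^{2} = \left(\sqrt{-18} + 104\right)^{2} = \left(3 i \sqrt{2} + 104\right)^{2} = \left(104 + 3 i \sqrt{2}\right)^{2}$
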